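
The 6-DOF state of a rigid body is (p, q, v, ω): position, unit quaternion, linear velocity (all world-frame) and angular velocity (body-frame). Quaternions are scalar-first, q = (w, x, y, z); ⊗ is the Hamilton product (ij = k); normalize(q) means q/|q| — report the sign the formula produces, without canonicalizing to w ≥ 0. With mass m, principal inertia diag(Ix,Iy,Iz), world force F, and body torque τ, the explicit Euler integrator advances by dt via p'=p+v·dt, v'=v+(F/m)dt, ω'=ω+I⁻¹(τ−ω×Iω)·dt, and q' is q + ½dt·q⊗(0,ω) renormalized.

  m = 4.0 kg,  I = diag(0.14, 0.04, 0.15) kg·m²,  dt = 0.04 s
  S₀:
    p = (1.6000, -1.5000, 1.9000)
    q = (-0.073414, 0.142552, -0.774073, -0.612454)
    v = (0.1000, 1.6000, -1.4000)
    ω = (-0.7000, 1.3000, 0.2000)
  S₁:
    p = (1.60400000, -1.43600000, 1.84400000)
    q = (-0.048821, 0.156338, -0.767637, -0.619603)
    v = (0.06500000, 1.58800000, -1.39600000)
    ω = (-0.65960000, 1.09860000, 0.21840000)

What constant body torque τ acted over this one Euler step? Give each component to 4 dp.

Δω = ω₁−ω₀ = (0.04040000, -0.20140000, 0.01840000)
I·α + gyro = (0.1700, -0.2000, 0.1600)

τ = (0.1700, -0.2000, 0.1600)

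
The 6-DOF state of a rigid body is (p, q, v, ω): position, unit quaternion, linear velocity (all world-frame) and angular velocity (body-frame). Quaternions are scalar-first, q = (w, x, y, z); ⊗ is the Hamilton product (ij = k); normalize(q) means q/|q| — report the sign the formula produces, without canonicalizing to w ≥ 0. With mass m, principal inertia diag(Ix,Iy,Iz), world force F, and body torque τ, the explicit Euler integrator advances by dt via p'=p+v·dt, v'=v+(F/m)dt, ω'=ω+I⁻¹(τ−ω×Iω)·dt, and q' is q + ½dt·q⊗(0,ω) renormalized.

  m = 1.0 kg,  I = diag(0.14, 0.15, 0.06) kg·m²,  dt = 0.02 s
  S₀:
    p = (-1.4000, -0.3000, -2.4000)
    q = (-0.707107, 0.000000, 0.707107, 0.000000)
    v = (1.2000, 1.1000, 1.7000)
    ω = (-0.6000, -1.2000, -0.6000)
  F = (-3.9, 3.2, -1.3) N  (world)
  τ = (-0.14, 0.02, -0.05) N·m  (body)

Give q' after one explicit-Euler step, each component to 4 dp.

Hamilton product q⊗(0,ω) = (0.8485284, 0.0000000, 0.8485284, 0.8485284)
q' = normalize(q + ½dt·q⊗(0,ω)) = (-0.6985, 0.0000, 0.7155, 0.0085)

q' = (-0.6985, 0.0000, 0.7155, 0.0085)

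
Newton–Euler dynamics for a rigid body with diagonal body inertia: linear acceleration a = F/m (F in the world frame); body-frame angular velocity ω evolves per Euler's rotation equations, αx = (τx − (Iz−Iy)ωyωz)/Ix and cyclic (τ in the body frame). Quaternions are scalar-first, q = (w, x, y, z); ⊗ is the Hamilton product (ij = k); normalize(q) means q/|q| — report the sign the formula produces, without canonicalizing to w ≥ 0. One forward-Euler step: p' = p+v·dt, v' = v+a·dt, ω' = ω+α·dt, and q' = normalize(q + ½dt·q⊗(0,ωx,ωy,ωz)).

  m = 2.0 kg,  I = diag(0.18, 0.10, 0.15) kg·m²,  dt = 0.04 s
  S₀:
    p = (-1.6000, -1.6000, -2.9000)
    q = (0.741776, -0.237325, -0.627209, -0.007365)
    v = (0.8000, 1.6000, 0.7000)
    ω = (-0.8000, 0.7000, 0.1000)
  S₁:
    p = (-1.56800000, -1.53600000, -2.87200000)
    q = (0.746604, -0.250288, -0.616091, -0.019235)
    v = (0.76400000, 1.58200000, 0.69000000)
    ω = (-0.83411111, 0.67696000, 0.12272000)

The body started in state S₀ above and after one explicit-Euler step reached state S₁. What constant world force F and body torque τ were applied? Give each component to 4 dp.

F = (-1.8000, -0.9000, -0.5000)
τ = (-0.1500, -0.0600, 0.1300)

ω₁ − ω₀ = (-0.03411111, -0.02304000, 0.02272000)
τ = I·(Δω/dt) + ω₀×(Iω₀) = (-0.1500, -0.0600, 0.1300)
Δv = v₁−v₀ = (-0.03600000, -0.01800000, -0.01000000)
F = m·Δv/dt = (-1.8000, -0.9000, -0.5000)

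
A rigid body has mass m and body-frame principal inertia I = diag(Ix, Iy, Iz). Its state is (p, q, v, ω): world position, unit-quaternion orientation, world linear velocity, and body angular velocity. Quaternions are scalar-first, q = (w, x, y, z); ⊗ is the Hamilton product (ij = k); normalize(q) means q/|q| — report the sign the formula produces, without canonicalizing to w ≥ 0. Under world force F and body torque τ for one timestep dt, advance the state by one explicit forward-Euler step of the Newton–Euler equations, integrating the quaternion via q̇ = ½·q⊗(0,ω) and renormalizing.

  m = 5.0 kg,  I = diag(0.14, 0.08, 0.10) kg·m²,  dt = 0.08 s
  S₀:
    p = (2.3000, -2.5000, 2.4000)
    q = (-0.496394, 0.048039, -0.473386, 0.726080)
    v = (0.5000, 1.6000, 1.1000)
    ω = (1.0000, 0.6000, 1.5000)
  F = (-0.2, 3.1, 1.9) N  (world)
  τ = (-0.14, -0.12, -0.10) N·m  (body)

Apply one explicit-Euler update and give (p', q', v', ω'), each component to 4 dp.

p' = (2.3400, -2.3720, 2.4880)
q' = (-0.5290, -0.0176, -0.4578, 0.7143)
v' = (0.4968, 1.6496, 1.1304)
ω' = (0.9097, 0.4200, 1.4488)

p' = p + v·dt = (2.3400, -2.3720, 2.4880)
new velocity v' = (0.4968, 1.6496, 1.1304)
ω×(Iω) gyroscopic = (0.0180, 0.0600, -0.0360)
angular accel α = (-1.1286, -2.2500, -0.6400)
ω' = ω + α·dt = (0.9097, 0.4200, 1.4488)
Hamilton product q⊗(0,ω) = (-0.8531274, -1.6421210, 0.3561851, -0.2423816)
q + ½dt·q⊗(0,ω), renormalized = (-0.5290, -0.0176, -0.4578, 0.7143)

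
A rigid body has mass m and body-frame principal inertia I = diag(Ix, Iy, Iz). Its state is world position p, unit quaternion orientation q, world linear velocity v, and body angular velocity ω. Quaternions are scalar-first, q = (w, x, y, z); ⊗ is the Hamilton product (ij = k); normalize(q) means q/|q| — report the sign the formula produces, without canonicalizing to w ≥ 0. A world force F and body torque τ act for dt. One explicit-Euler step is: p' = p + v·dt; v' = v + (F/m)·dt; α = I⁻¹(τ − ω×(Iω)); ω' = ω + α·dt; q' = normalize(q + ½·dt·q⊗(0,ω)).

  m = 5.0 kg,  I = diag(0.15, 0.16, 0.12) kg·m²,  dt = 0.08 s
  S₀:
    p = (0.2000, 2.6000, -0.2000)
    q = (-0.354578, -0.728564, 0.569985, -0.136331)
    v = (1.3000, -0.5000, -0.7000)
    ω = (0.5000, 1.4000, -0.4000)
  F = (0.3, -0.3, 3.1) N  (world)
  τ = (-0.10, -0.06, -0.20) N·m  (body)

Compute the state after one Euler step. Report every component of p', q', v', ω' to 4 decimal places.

(τ − ω×Iω)/I = (-0.8160, -0.3375, -1.7250)
ω + α·dt = (0.4347, 1.3730, -0.5380)
2q̇ = q⊗(0,ω) = (-0.4882294, -0.2144196, -0.8560003, -1.1631509)
q' = normalize(q + ½dt·q⊗(0,ω)) = (-0.3734, -0.7357, 0.5347, -0.1825)
p + v·dt = (0.3040, 2.5600, -0.2560)
v' = v + a·dt = (1.3048, -0.5048, -0.6504)

p' = (0.3040, 2.5600, -0.2560)
q' = (-0.3734, -0.7357, 0.5347, -0.1825)
v' = (1.3048, -0.5048, -0.6504)
ω' = (0.4347, 1.3730, -0.5380)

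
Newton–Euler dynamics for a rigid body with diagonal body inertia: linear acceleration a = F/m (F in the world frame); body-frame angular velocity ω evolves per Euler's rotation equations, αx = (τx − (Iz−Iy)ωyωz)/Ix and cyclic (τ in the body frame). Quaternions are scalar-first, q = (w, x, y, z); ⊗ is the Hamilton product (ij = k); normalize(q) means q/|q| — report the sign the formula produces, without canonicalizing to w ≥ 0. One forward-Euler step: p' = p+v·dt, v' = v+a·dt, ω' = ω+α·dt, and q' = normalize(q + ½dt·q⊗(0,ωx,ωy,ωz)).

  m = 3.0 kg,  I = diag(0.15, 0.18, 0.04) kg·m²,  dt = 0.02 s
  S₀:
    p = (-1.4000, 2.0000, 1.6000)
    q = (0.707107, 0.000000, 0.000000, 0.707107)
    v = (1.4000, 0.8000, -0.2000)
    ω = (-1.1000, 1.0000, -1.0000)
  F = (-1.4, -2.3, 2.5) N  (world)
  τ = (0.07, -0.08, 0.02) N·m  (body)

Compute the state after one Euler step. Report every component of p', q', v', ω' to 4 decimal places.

(τ − ω×Iω)/I = (-0.4667, -1.1167, 1.3250)
ω + α·dt = (-1.1093, 0.9777, -0.9735)
Hamilton product q⊗(0,ω) = (0.7071070, -1.4849247, -0.0707107, -0.7071070)
q' = normalize(q + ½dt·q⊗(0,ω)) = (0.7141, -0.0148, -0.0007, 0.6999)
a = F/m = (-0.4667, -0.7667, 0.8333)
new position p' = (-1.3720, 2.0160, 1.5960)
new velocity v' = (1.3907, 0.7847, -0.1833)

p' = (-1.3720, 2.0160, 1.5960)
q' = (0.7141, -0.0148, -0.0007, 0.6999)
v' = (1.3907, 0.7847, -0.1833)
ω' = (-1.1093, 0.9777, -0.9735)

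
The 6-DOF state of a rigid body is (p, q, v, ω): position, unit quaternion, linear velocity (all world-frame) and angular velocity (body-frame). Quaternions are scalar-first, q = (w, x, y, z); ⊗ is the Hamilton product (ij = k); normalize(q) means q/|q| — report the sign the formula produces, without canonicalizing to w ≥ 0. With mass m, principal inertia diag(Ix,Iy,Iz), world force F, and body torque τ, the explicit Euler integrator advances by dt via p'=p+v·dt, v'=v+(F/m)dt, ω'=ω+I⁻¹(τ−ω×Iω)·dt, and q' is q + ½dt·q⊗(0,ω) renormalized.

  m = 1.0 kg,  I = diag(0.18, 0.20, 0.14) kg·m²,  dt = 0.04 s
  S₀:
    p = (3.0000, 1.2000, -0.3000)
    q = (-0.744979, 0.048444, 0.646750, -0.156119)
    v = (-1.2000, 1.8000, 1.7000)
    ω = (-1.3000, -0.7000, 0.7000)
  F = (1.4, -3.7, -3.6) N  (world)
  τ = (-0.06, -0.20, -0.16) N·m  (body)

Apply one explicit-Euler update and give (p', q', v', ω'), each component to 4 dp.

p' = (2.9520, 1.2720, -0.2320)
q' = (-0.7321, 0.0746, 0.6602, -0.1503)
v' = (-1.1440, 1.6520, 1.5560)
ω' = (-1.3199, -0.7327, 0.6491)

a = (1.4000, -3.7000, -3.6000)
p + v·dt = (2.9520, 1.2720, -0.2320)
new velocity v' = (-1.1440, 1.6520, 1.5560)
ω×(Iω) gyroscopic = (0.0294, -0.0364, 0.0182)
angular accel α = (-0.4967, -0.8180, -1.2729)
ω' = ω + α·dt = (-1.3199, -0.7327, 0.6491)
q⊗(0,ω) = (0.6249855, 1.3119144, 0.6905292, 0.2853789)
updated quaternion q' = (-0.7321, 0.0746, 0.6602, -0.1503)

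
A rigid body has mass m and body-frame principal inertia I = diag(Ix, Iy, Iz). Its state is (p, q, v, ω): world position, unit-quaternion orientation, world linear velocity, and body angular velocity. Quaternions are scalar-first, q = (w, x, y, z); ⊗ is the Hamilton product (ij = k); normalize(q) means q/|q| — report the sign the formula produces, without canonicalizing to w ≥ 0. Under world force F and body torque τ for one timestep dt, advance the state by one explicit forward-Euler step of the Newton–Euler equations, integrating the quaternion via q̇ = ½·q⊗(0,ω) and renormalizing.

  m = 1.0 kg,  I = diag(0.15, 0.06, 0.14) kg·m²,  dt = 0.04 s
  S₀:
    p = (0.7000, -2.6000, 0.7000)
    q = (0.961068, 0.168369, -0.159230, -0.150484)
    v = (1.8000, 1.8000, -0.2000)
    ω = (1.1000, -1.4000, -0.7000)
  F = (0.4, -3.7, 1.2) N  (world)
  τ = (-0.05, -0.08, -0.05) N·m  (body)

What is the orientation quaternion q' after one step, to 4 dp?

q' = (0.9501, 0.1874, -0.1870, -0.1650)

q⊗(0,ω) = (-0.5134667, 0.9579582, -1.3931693, -0.7333112)
q + ½dt·q⊗(0,ω), renormalized = (0.9501, 0.1874, -0.1870, -0.1650)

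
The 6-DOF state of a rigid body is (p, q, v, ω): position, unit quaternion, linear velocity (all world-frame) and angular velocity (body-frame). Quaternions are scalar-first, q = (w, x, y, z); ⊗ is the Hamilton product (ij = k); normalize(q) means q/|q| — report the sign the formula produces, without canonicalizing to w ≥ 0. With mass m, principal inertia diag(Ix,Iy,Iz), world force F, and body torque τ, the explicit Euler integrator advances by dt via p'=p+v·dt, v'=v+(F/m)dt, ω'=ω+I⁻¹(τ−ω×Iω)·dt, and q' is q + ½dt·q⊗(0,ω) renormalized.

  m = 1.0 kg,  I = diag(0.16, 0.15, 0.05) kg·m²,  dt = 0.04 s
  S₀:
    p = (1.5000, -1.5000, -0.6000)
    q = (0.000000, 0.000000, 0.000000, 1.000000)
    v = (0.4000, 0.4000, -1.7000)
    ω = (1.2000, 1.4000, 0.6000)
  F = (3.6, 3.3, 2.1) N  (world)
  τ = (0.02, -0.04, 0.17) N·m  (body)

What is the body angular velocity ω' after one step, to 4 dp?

ω×(Iω) gyroscopic = (-0.0840, 0.0792, -0.0168)
(τ − ω×Iω)/I = (0.6500, -0.7947, 3.7360)
ω' = ω + α·dt = (1.2260, 1.3682, 0.7494)

ω' = (1.2260, 1.3682, 0.7494)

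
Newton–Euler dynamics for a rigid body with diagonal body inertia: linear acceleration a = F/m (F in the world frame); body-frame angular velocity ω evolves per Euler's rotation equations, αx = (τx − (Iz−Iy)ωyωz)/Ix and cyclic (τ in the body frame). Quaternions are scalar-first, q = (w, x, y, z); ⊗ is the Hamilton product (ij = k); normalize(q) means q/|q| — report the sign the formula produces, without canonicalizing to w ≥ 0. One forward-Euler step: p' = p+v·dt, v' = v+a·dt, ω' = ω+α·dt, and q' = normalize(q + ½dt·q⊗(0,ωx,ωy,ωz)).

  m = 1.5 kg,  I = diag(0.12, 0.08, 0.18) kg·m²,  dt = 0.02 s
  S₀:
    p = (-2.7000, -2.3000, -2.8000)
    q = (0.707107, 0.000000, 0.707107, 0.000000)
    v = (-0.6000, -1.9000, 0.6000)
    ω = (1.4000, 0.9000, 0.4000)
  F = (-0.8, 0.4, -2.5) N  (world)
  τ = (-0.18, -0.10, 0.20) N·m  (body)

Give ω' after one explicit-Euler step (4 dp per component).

gyro term ω×Iω = (0.0360, -0.0336, -0.0504)
(τ − ω×Iω)/I = (-1.8000, -0.8300, 1.3911)
new body rate ω' = (1.3640, 0.8834, 0.4278)

ω' = (1.3640, 0.8834, 0.4278)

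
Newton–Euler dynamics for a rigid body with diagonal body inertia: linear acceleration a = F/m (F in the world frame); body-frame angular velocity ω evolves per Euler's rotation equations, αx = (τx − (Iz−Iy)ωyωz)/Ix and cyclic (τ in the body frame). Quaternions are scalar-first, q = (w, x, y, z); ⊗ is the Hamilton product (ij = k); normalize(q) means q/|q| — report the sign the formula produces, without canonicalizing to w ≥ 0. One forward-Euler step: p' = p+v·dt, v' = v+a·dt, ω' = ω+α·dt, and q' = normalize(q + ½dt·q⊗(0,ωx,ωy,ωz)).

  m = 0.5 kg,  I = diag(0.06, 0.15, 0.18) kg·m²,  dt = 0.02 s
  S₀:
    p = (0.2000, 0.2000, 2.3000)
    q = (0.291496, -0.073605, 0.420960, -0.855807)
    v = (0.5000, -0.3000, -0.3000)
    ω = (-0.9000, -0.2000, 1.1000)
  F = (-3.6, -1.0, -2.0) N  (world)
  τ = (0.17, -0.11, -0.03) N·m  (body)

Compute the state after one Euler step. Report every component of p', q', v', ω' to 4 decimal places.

p' = (0.2100, 0.1940, 2.2940)
q' = (0.3011, -0.0733, 0.4288, -0.8486)
v' = (0.3560, -0.3400, -0.3800)
ω' = (-0.8411, -0.2305, 1.0949)

a = F/m = (-7.2000, -2.0000, -4.0000)
new position p' = (0.2100, 0.1940, 2.2940)
v' = v + a·dt = (0.3560, -0.3400, -0.3800)
angular accel α = (2.9433, -1.5253, -0.2567)
ω' = ω + α·dt = (-0.8411, -0.2305, 1.0949)
2q̇ = q⊗(0,ω) = (0.9593352, 0.0295482, 0.7928926, 0.7142306)
updated quaternion q' = (0.3011, -0.0733, 0.4288, -0.8486)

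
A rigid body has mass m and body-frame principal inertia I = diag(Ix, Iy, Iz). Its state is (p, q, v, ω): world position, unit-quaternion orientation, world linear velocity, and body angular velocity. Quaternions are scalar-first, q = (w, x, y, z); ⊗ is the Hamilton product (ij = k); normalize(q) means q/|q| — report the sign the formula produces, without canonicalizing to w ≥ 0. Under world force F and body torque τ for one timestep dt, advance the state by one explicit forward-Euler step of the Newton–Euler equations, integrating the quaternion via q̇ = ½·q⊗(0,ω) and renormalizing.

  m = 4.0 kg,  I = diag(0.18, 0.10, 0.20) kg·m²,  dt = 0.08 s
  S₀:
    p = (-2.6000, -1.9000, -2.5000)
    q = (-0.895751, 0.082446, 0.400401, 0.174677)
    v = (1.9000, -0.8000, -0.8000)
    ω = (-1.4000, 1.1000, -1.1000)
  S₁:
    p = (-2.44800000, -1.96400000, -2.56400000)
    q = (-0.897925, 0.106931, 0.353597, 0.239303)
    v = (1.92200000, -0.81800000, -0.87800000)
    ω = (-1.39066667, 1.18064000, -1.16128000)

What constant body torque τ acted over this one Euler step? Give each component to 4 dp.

τ = (-0.1000, 0.0700, -0.0300)

ω₁ − ω₀ = (0.00933333, 0.08064000, -0.06128000)
precession coupling = (-0.1210, -0.0308, 0.1232)
τ = I·(Δω/dt) + ω₀×(Iω₀) = (-0.1000, 0.0700, -0.0300)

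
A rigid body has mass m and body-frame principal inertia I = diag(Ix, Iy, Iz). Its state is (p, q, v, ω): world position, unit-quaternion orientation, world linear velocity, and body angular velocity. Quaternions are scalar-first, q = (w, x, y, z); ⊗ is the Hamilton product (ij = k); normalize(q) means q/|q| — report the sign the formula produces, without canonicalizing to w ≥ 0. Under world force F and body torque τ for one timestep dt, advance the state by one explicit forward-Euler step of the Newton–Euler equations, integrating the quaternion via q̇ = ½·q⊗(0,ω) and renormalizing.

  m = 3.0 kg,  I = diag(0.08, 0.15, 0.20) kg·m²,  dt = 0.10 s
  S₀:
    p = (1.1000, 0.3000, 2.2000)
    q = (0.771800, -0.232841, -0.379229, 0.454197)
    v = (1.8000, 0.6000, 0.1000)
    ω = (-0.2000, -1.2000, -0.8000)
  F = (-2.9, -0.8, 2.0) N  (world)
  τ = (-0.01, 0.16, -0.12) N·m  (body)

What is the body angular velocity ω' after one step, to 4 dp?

precession coupling ω×(Iω) = (0.0480, -0.0192, 0.0168)
angular accel α = (-0.7250, 1.1947, -0.6840)
ω' = ω + α·dt = (-0.2725, -1.0805, -0.8684)

ω' = (-0.2725, -1.0805, -0.8684)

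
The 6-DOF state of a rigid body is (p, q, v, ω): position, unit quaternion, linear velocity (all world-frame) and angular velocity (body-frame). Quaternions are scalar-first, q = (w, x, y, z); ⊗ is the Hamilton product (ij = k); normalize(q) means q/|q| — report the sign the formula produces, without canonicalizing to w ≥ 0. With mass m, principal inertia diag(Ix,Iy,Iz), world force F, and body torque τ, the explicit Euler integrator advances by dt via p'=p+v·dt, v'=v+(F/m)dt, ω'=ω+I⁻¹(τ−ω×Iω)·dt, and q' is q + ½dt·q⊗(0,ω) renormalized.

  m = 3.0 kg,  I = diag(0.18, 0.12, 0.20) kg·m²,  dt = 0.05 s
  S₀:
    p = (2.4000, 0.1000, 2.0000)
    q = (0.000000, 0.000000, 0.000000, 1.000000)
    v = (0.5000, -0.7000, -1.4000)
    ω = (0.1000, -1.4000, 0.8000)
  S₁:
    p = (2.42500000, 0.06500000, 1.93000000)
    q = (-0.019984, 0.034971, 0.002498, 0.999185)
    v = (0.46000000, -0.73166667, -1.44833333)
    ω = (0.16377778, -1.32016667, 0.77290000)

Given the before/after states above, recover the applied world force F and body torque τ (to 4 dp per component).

F = (-2.4000, -1.9000, -2.9000)
τ = (0.1400, 0.1900, -0.1000)

velocity change Δv = (-0.04000000, -0.03166667, -0.04833333)
m·(v₁−v₀)/dt = (-2.4000, -1.9000, -2.9000)
ω₁ − ω₀ = (0.06377778, 0.07983333, -0.02710000)
ω₀×(Iω₀) = (-0.0896, -0.0016, 0.0084)
I·α + gyro = (0.1400, 0.1900, -0.1000)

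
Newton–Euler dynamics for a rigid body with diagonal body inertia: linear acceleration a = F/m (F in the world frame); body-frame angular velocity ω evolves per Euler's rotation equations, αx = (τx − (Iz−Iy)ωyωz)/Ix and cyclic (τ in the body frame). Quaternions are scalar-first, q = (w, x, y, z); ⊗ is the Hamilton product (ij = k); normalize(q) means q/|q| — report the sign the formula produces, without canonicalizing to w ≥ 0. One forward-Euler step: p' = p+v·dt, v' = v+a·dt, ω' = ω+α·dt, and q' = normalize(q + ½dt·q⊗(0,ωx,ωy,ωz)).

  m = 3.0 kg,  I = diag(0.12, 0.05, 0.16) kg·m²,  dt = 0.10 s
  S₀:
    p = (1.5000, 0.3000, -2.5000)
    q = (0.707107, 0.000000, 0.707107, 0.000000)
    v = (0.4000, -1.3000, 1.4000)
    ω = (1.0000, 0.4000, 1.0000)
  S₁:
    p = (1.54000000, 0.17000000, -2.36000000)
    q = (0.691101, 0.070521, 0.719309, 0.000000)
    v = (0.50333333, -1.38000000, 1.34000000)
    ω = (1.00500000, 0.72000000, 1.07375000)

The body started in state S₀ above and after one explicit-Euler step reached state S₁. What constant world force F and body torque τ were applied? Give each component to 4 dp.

Δω = ω₁−ω₀ = (0.00500000, 0.32000000, 0.07375000)
precession coupling = (0.0440, -0.0400, -0.0280)
applied torque τ = (0.0500, 0.1200, 0.0900)
Δv = v₁−v₀ = (0.10333333, -0.08000000, -0.06000000)
applied force F = (3.1000, -2.4000, -1.8000)

F = (3.1000, -2.4000, -1.8000)
τ = (0.0500, 0.1200, 0.0900)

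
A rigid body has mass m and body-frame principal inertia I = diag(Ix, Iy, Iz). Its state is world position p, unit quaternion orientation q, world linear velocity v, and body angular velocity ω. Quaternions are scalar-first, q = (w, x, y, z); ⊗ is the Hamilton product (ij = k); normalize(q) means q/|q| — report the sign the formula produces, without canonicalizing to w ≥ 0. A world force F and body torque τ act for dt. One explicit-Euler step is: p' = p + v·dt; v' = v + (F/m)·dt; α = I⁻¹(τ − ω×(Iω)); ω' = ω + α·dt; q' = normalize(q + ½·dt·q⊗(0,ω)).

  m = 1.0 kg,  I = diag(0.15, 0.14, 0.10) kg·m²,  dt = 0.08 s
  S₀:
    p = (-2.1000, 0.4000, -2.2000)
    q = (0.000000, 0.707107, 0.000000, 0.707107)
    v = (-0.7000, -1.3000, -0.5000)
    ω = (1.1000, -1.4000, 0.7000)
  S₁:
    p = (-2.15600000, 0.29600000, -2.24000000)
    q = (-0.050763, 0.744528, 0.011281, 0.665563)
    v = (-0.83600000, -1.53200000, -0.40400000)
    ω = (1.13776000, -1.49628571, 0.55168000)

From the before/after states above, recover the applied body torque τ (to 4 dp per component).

ω₁ − ω₀ = (0.03776000, -0.09628571, -0.14832000)
gyro term ω₀×Iω₀ = (0.0392, 0.0385, 0.0154)
applied torque τ = (0.1100, -0.1300, -0.1700)

τ = (0.1100, -0.1300, -0.1700)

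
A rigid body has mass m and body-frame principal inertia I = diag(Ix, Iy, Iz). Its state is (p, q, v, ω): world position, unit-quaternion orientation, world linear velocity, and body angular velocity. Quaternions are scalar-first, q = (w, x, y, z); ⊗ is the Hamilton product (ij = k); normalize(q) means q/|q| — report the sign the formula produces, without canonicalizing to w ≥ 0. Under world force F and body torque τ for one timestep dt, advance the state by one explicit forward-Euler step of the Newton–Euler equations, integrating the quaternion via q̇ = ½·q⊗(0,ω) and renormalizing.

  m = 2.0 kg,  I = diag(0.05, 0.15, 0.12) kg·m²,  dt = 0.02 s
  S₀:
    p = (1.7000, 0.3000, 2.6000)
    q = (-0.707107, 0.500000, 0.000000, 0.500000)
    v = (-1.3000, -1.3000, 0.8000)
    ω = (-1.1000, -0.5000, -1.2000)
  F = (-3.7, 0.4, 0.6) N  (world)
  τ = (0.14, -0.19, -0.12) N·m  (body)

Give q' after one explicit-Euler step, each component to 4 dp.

q⊗(0,ω) = (1.1500000, 1.0278177, 0.4035535, 0.5985284)
q + ½dt·q⊗(0,ω), renormalized = (-0.6955, 0.5102, 0.0040, 0.5059)

q' = (-0.6955, 0.5102, 0.0040, 0.5059)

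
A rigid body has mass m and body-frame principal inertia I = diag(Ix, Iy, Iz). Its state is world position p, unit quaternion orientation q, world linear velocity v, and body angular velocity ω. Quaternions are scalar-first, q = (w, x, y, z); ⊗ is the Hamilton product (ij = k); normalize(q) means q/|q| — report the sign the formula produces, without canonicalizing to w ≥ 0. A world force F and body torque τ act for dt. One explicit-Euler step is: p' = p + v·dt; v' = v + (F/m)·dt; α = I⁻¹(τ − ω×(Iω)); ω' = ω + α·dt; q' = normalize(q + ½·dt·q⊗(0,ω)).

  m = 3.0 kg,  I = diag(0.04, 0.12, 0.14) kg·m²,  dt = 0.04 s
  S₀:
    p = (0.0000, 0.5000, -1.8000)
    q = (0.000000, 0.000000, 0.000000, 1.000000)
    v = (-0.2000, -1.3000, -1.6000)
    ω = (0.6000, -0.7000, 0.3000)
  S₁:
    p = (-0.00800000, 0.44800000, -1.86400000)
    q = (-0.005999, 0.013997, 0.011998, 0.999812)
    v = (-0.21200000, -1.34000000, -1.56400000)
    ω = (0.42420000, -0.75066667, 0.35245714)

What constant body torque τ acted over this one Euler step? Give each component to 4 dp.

τ = (-0.1800, -0.1700, 0.1500)

Δω = ω₁−ω₀ = (-0.17580000, -0.05066667, 0.05245714)
I·α + gyro = (-0.1800, -0.1700, 0.1500)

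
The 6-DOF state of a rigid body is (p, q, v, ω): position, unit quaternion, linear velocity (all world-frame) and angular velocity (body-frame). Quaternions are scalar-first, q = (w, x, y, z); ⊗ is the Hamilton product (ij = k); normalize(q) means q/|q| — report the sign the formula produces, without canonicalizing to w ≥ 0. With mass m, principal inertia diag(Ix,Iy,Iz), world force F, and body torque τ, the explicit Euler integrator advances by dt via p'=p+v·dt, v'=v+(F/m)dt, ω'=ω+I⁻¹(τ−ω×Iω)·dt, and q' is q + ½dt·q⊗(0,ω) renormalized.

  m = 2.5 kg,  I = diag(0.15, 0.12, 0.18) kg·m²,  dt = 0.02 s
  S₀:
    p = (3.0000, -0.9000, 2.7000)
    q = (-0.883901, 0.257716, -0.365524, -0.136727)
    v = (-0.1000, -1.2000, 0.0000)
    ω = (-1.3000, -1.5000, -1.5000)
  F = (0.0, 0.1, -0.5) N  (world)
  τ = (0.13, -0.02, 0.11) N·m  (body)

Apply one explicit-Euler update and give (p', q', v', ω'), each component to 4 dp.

angular accel α = (-0.0333, 0.3208, 0.9361)
new body rate ω' = (-1.3007, -1.4936, -1.4813)
2q̇ = q⊗(0,ω) = (-0.4183457, 1.4922668, 1.8901706, 0.4640963)
q + ½dt·q⊗(0,ω), renormalized = (-0.8878, 0.2726, -0.3465, -0.1320)
a = (0.0000, 0.0400, -0.2000)
p' = p + v·dt = (2.9980, -0.9240, 2.7000)
v' = v + a·dt = (-0.1000, -1.1992, -0.0040)

p' = (2.9980, -0.9240, 2.7000)
q' = (-0.8878, 0.2726, -0.3465, -0.1320)
v' = (-0.1000, -1.1992, -0.0040)
ω' = (-1.3007, -1.4936, -1.4813)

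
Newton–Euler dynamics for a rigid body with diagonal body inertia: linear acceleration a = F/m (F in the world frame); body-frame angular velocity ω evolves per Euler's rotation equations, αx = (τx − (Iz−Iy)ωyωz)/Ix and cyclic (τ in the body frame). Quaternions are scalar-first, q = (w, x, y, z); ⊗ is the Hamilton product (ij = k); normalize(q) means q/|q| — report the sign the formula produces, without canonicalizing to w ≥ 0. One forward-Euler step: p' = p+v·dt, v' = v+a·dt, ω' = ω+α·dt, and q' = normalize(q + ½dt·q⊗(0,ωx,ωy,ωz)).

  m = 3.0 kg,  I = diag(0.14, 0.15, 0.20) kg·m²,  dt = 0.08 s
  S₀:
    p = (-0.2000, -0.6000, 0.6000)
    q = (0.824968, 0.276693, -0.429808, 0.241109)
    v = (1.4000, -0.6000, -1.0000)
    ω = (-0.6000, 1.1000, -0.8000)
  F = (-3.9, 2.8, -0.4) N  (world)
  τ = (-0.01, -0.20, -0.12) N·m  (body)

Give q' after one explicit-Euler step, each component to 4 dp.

q' = (0.8567, 0.2596, -0.3898, 0.2162)

2q̇ = q⊗(0,ω) = (0.8316918, -0.4163543, 0.9841538, -0.6134969)
q + ½dt·q⊗(0,ω), renormalized = (0.8567, 0.2596, -0.3898, 0.2162)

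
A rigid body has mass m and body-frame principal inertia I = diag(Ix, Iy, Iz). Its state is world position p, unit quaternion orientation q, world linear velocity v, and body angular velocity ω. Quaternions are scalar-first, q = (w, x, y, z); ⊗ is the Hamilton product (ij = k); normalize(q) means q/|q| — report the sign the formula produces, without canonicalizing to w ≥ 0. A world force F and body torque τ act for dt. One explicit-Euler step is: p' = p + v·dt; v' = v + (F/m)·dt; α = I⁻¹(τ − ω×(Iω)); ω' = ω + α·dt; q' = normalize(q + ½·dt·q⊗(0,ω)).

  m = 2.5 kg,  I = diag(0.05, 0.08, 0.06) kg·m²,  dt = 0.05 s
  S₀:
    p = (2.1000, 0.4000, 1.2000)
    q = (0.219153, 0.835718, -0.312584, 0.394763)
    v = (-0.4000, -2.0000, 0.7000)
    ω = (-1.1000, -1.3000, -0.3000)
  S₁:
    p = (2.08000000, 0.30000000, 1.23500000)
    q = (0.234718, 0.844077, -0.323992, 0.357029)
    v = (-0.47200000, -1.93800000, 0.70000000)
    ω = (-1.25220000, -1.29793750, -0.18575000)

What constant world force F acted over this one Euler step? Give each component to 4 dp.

F = (-3.6000, 3.1000, 0.0000)

v₁ − v₀ = (-0.07200000, 0.06200000, 0.00000000)
m·(v₁−v₀)/dt = (-3.6000, 3.1000, 0.0000)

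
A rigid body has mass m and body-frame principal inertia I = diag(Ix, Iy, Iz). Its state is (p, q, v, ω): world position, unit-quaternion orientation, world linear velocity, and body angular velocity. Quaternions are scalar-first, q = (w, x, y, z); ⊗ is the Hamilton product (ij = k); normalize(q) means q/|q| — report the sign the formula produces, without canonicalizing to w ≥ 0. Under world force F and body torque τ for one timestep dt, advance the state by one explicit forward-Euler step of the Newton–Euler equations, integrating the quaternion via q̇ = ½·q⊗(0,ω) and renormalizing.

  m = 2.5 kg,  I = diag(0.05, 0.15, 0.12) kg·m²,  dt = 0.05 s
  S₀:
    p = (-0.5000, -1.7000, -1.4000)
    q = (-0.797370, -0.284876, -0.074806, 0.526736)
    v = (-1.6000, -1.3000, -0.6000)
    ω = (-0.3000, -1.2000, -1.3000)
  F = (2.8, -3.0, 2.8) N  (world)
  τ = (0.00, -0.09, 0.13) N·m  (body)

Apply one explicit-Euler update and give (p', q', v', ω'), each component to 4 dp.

p' = (-0.5800, -1.7650, -1.4300)
q' = (-0.7838, -0.2604, -0.0640, 0.5601)
v' = (-1.5440, -1.3600, -0.5440)
ω' = (-0.2532, -1.2209, -1.2608)

gyro term ω×Iω = (-0.0468, -0.0273, 0.0360)
(τ − ω×Iω)/I = (0.9360, -0.4180, 0.7833)
ω + α·dt = (-0.2532, -1.2209, -1.2608)
Hamilton product q⊗(0,ω) = (0.5095268, 0.9685420, 0.4284844, 1.3559904)
updated quaternion q' = (-0.7838, -0.2604, -0.0640, 0.5601)
new position p' = (-0.5800, -1.7650, -1.4300)
new velocity v' = (-1.5440, -1.3600, -0.5440)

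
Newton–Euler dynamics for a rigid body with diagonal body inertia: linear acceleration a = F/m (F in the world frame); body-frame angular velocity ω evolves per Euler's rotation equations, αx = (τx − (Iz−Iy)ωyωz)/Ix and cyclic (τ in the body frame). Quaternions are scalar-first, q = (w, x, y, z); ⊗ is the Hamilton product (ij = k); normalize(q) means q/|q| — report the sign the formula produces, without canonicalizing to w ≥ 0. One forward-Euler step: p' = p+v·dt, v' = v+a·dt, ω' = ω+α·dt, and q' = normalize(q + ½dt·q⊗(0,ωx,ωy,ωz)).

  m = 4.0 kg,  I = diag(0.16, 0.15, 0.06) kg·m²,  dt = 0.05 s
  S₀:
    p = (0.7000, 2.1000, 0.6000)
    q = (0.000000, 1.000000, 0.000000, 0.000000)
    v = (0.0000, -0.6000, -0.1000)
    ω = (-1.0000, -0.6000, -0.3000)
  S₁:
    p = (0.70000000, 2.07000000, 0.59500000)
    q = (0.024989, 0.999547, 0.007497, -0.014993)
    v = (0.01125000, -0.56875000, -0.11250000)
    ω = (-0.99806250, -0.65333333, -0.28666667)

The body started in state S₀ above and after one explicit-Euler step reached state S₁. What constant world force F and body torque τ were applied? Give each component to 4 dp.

velocity change Δv = (0.01125000, 0.03125000, -0.01250000)
applied force F = (0.9000, 2.5000, -1.0000)
Δω = ω₁−ω₀ = (0.00193750, -0.05333333, 0.01333333)
I·α + gyro = (-0.0100, -0.1300, 0.0100)

F = (0.9000, 2.5000, -1.0000)
τ = (-0.0100, -0.1300, 0.0100)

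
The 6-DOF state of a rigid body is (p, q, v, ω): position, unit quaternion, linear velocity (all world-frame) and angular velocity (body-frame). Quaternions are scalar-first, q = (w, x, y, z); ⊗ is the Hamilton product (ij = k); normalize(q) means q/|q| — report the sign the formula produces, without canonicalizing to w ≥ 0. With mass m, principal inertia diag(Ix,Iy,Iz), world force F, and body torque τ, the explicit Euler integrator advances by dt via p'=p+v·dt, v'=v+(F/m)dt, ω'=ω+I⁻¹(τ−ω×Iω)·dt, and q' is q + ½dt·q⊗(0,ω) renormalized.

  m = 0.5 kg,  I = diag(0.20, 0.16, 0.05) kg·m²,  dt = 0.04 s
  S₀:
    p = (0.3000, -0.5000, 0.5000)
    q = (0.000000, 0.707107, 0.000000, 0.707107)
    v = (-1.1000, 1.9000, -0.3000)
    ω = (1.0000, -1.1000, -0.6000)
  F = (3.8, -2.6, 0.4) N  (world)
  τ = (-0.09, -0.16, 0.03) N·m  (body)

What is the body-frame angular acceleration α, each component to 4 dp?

precession coupling ω×(Iω) = (-0.0726, -0.0900, 0.0440)
α = I⁻¹(τ − ω×Iω) = (-0.0870, -0.4375, -0.2800)

α = (-0.0870, -0.4375, -0.2800)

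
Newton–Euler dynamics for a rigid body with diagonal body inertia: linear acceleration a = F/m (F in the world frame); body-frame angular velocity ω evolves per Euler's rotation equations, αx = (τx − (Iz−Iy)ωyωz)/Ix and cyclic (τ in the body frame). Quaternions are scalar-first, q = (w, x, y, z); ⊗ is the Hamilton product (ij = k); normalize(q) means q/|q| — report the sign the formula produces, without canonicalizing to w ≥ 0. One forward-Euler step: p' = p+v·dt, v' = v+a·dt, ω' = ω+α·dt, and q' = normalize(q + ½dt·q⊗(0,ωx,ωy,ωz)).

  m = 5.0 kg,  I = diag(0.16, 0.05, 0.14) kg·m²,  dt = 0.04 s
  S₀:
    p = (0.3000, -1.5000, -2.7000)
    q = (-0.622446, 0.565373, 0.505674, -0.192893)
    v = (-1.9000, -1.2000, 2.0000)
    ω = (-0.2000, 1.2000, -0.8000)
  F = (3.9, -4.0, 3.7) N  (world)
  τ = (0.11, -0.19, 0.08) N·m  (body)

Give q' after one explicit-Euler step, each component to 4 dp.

q⊗(0,ω) = (-0.6480486, -0.0485784, -0.2560582, 1.2775392)
q' = normalize(q + ½dt·q⊗(0,ω)) = (-0.6351, 0.5642, 0.5003, -0.1673)

q' = (-0.6351, 0.5642, 0.5003, -0.1673)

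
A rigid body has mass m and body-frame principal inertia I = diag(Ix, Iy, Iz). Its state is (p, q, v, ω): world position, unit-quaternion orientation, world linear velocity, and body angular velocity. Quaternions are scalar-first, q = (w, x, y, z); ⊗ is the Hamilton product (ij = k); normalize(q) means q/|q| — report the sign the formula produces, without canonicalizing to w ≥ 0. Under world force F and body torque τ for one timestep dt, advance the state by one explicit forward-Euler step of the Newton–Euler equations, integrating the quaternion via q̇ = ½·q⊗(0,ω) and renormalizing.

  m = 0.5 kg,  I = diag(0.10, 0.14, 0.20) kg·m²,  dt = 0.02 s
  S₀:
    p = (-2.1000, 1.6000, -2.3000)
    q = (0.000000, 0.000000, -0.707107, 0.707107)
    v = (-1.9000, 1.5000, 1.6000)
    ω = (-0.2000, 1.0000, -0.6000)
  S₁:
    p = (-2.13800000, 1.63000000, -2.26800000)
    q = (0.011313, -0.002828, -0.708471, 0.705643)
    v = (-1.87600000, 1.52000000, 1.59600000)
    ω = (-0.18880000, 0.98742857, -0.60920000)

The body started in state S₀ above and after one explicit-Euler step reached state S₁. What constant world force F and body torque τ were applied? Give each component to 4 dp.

Δω = ω₁−ω₀ = (0.01120000, -0.01257143, -0.00920000)
applied torque τ = (0.0200, -0.1000, -0.1000)
v₁ − v₀ = (0.02400000, 0.02000000, -0.00400000)
applied force F = (0.6000, 0.5000, -0.1000)

F = (0.6000, 0.5000, -0.1000)
τ = (0.0200, -0.1000, -0.1000)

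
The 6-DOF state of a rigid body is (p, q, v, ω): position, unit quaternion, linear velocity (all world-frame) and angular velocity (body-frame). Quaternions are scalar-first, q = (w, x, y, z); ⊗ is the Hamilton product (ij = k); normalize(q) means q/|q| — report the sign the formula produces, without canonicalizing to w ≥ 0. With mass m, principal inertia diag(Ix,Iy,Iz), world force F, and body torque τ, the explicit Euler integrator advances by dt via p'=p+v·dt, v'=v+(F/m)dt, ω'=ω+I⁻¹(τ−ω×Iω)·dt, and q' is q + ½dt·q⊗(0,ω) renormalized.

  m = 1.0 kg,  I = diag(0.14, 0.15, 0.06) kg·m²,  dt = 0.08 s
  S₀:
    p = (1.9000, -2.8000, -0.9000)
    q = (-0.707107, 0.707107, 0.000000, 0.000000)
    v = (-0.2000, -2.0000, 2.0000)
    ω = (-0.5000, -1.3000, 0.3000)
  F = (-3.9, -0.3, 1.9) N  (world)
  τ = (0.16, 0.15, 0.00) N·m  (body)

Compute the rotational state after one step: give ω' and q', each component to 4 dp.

α = I⁻¹(τ − ω×Iω) = (0.8921, 1.0800, -0.1083)
ω + α·dt = (-0.4286, -1.2136, 0.2913)
Hamilton product q⊗(0,ω) = (0.3535535, 0.3535535, 0.7071070, -1.1313712)
q + ½dt·q⊗(0,ω), renormalized = (-0.6918, 0.7201, 0.0282, -0.0452)

ω' = (-0.4286, -1.2136, 0.2913)
q' = (-0.6918, 0.7201, 0.0282, -0.0452)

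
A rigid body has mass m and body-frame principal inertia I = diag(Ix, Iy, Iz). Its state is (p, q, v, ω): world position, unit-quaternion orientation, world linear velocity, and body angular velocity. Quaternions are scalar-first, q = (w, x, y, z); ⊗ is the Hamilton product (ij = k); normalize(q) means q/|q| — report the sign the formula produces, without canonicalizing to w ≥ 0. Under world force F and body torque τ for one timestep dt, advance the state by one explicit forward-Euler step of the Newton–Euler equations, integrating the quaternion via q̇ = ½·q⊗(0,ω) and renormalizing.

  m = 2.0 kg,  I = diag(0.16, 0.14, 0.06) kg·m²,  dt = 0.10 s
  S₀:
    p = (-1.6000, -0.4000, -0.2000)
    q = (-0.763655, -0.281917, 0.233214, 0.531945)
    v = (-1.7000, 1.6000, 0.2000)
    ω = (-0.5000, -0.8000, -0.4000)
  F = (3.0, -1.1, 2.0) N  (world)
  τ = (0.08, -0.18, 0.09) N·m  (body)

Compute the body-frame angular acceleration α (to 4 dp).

ω×(Iω) gyroscopic = (-0.0256, 0.0200, -0.0080)
angular accel α = (0.6600, -1.4286, 1.6333)

α = (0.6600, -1.4286, 1.6333)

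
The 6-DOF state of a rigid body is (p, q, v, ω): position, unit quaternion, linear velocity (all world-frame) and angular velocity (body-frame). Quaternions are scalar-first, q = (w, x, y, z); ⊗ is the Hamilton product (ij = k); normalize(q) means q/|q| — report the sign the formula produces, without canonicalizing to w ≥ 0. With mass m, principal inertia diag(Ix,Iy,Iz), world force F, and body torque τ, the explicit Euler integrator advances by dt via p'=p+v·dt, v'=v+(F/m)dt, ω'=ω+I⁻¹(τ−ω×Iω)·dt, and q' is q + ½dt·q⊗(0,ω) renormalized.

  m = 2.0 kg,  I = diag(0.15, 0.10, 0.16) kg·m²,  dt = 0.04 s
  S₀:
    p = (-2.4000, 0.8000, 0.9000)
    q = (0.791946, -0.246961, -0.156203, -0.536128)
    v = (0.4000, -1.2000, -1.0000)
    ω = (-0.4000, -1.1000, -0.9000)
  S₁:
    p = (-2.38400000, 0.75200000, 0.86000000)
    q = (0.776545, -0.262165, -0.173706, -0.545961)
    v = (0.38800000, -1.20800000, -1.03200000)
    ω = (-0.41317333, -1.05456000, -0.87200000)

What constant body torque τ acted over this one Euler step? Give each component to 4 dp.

Δω = ω₁−ω₀ = (-0.01317333, 0.04544000, 0.02800000)
gyro term ω₀×Iω₀ = (0.0594, -0.0036, -0.0220)
applied torque τ = (0.0100, 0.1100, 0.0900)

τ = (0.0100, 0.1100, 0.0900)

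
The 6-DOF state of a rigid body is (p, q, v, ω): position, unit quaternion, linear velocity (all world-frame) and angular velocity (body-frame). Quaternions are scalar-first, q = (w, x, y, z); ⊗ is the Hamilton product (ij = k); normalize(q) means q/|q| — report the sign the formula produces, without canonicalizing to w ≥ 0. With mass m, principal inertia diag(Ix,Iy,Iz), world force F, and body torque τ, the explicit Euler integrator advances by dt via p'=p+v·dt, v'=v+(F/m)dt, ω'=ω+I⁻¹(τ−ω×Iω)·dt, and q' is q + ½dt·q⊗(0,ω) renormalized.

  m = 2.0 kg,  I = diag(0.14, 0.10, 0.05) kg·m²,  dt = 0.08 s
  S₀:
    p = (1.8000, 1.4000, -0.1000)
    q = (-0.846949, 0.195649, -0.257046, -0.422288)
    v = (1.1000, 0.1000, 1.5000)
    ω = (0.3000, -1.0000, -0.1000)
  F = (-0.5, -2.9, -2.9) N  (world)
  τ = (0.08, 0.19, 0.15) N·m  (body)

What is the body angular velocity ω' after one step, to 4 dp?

(τ − ω×Iω)/I = (0.6071, 1.9270, 2.7600)
new body rate ω' = (0.3486, -0.8458, 0.1208)

ω' = (0.3486, -0.8458, 0.1208)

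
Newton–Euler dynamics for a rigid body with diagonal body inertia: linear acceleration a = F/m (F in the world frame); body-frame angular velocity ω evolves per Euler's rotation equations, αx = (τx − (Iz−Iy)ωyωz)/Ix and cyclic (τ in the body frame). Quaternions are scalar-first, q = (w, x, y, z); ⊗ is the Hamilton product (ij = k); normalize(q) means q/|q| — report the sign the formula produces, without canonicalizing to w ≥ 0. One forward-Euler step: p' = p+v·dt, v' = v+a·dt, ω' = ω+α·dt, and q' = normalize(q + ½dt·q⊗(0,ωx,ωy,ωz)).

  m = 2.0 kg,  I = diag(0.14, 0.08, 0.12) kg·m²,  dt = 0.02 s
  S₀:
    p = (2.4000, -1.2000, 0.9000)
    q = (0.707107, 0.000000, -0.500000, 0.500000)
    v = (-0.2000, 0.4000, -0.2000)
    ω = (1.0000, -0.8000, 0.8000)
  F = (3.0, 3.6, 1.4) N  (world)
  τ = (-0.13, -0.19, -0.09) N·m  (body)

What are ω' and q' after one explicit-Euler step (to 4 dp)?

ω' = (0.9851, -0.8515, 0.7770)
q' = (0.6990, 0.0071, -0.5006, 0.5106)

angular accel α = (-0.7457, -2.5750, -1.1500)
ω' = ω + α·dt = (0.9851, -0.8515, 0.7770)
Hamilton product q⊗(0,ω) = (-0.8000000, 0.7071070, -0.0656856, 1.0656856)
q' = normalize(q + ½dt·q⊗(0,ω)) = (0.6990, 0.0071, -0.5006, 0.5106)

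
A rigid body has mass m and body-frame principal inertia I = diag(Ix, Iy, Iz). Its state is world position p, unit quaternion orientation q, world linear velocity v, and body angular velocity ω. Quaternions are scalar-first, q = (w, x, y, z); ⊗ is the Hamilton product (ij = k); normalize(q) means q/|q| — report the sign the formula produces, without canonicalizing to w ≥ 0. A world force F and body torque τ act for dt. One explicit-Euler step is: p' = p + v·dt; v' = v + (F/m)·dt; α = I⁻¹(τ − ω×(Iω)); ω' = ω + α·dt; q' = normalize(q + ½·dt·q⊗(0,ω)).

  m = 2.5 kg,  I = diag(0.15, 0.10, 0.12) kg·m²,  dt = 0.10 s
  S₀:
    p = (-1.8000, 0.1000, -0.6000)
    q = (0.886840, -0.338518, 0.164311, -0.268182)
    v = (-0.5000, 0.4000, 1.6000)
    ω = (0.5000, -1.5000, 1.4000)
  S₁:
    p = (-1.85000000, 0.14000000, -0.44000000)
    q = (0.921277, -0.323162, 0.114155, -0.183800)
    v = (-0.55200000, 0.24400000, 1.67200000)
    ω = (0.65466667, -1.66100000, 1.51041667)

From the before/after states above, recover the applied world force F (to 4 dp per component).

velocity change Δv = (-0.05200000, -0.15600000, 0.07200000)
F = m·Δv/dt = (-1.3000, -3.9000, 1.8000)

F = (-1.3000, -3.9000, 1.8000)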